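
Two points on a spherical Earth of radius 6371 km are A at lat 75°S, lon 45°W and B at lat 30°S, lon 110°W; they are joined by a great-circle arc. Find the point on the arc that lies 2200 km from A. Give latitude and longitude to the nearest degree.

≈ lat 62°S, lon 89°W

Write both endpoints as unit vectors p₁, p₂ with components (cos φ cos λ, cos φ sin λ, sin φ).
The central angle between the endpoints is δ = arccos(p₁·p₂) ≈ 0.955 rad (54.7°). The total great-circle distance is δ·R ≈ 0.955 × 6371 ≈ 6084 km, so the target fraction is f = 2200/6084 ≈ 0.362.
Interpolate at f ≈ 0.362 with slerp weights a = sin((1−f)δ)/sin δ ≈ 0.701, b = sin(fδ)/sin δ ≈ 0.415.
p = a·p₁ + b·p₂ ≈ (0.006, -0.466, -0.885); φ = arcsin(p_z) ≈ -62.23°, λ = atan2(p_y, p_x) ≈ -89.32°.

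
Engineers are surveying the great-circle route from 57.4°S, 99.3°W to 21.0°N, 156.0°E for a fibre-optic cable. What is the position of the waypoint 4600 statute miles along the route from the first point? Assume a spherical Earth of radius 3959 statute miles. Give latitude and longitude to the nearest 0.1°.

≈ 19.8°S, 176.5°W

Write both endpoints as unit vectors p₁, p₂ with components (cos φ cos λ, cos φ sin λ, sin φ).
The central angle between the endpoints is δ = arccos(p₁·p₂) ≈ 2.015 rad (115.4°). The total great-circle distance is δ·R ≈ 2.015 × 3959 ≈ 7977 mi, so the target fraction is f = 4600/7977 ≈ 0.577.
Interpolate at f ≈ 0.577 with slerp weights a = sin((1−f)δ)/sin δ ≈ 0.834, b = sin(fδ)/sin δ ≈ 1.016.
p = a·p₁ + b·p₂ ≈ (-0.939, -0.058, -0.339); φ = arcsin(p_z) ≈ -19.79°, λ = atan2(p_y, p_x) ≈ -176.49°.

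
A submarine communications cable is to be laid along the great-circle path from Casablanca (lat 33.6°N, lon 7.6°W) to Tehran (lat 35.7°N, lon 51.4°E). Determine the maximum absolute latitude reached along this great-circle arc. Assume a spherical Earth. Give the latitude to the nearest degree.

≈ 39°N

The great circle lies in the plane with unit normal n̂ = (p₁ × p₂)/|p₁ × p₂|.
Here n̂_z ≈ +0.782; the vertex latitude is φ_max = arccos|n̂_z| ≈ 38.5°.
Check via Clairaut: cos φ_max = |cos φ₁| · sin C = cos(33.6°)·sin(69.9°) ≈ 0.782, again giving ≈ 38.5°.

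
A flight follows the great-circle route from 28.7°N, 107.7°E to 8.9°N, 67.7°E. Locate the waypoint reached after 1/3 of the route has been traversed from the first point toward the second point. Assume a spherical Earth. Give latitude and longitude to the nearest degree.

The haversine formula gives a central angle δ ≈ 0.740 rad (42.4°) between the endpoints.
Interpolate at f = 1/3 with slerp weights a = sin((1−f)δ)/sin δ ≈ 0.702, b = sin(fδ)/sin δ ≈ 0.362.
p = a·p₁ + b·p₂ ≈ (-0.052, 0.918, 0.393); φ = arcsin(p_z) ≈ 23.16°, λ = atan2(p_y, p_x) ≈ 93.21°.

≈ 23°N, 93°E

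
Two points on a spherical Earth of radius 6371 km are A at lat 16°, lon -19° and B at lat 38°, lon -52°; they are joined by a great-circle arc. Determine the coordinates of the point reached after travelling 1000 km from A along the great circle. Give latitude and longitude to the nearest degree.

Write both endpoints as unit vectors p₁, p₂ with components (cos φ cos λ, cos φ sin λ, sin φ).
The central angle between the endpoints is δ = arccos(p₁·p₂) ≈ 0.635 rad (36.4°). The total great-circle distance is δ·R ≈ 0.635 × 6371 ≈ 4047 km, so the target fraction is f = 1000/4047 ≈ 0.247.
Interpolate at f ≈ 0.247 with slerp weights a = sin((1−f)δ)/sin δ ≈ 0.776, b = sin(fδ)/sin δ ≈ 0.263.
p = a·p₁ + b·p₂ ≈ (0.833, -0.406, 0.376); φ = arcsin(p_z) ≈ 22.09°, λ = atan2(p_y, p_x) ≈ -26.01°.

≈ lat 22°, lon -26°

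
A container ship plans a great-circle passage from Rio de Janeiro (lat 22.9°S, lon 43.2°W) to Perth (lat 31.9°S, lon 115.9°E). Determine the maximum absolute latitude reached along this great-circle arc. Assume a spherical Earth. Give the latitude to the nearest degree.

≈ 71°S

The great circle lies in the plane with unit normal n̂ = (p₁ × p₂)/|p₁ × p₂|.
Here n̂_z ≈ +0.328; the vertex latitude is φ_max = arccos|n̂_z| ≈ 70.9°.
Check via Clairaut: cos φ_max = |cos φ₁| · sin C = cos(22.9°)·sin(159.2°) ≈ 0.328, again giving ≈ 70.9°.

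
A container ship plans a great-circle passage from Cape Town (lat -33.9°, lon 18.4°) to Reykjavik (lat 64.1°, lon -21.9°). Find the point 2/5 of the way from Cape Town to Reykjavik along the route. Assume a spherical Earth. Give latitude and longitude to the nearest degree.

≈ lat 6°, lon 7°

From cos δ = sin φ₁ sin φ₂ + cos φ₁ cos φ₂ cos Δλ, the central angle is δ ≈ 1.798 rad (103.0°).
Interpolate at f = 2/5 with slerp weights a = sin((1−f)δ)/sin δ ≈ 0.905, b = sin(fδ)/sin δ ≈ 0.676.
p = a·p₁ + b·p₂ ≈ (0.986, 0.127, 0.104); φ = arcsin(p_z) ≈ 5.95°, λ = atan2(p_y, p_x) ≈ 7.33°.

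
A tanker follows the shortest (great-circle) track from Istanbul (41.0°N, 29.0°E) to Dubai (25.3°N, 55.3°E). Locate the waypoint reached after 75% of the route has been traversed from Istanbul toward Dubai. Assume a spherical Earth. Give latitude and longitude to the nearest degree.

From cos δ = sin φ₁ sin φ₂ + cos φ₁ cos φ₂ cos Δλ, the central angle is δ ≈ 0.469 rad (26.9°).
Interpolate at f = 0.75 with slerp weights a = sin((1−f)δ)/sin δ ≈ 0.259, b = sin(fδ)/sin δ ≈ 0.762.
p = a·p₁ + b·p₂ ≈ (0.563, 0.661, 0.496); φ = arcsin(p_z) ≈ 29.71°, λ = atan2(p_y, p_x) ≈ 49.58°.

≈ (30°N, 50°E)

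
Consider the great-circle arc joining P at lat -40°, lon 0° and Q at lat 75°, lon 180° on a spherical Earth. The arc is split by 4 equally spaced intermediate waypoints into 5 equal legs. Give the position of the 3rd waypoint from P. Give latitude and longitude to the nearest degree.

≈ lat 47°, lon 0°

Write both endpoints as unit vectors p₁, p₂ with components (cos φ cos λ, cos φ sin λ, sin φ).
The central angle between the endpoints is δ = arccos(p₁·p₂) ≈ 2.531 rad (145.0°).
Interpolate at f = 3/5 with slerp weights a = sin((1−f)δ)/sin δ ≈ 1.479, b = sin(fδ)/sin δ ≈ 1.741.
p = a·p₁ + b·p₂ ≈ (0.682, -0.000, 0.731); φ = arcsin(p_z) ≈ 47.00°, λ = atan2(p_y, p_x) ≈ -0.00°.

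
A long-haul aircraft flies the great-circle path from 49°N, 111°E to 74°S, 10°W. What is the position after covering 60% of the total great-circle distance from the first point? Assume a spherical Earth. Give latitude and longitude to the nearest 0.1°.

The haversine formula gives a central angle δ ≈ 2.530 rad (144.9°) between the endpoints.
Interpolate at f = 0.60 with slerp weights a = sin((1−f)δ)/sin δ ≈ 1.476, b = sin(fδ)/sin δ ≈ 1.739.
p = a·p₁ + b·p₂ ≈ (0.125, 0.821, -0.557); φ = arcsin(p_z) ≈ -33.86°, λ = atan2(p_y, p_x) ≈ 81.35°.

≈ 33.9°S, 81.3°E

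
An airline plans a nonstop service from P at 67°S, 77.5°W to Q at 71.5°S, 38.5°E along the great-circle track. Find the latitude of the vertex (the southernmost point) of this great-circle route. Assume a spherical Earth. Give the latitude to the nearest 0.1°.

The great circle lies in the plane with unit normal n̂ = (p₁ × p₂)/|p₁ × p₂|.
Here n̂_z ≈ +0.194; the vertex latitude is φ_max = arccos|n̂_z| ≈ 78.8°.

≈ 78.8°S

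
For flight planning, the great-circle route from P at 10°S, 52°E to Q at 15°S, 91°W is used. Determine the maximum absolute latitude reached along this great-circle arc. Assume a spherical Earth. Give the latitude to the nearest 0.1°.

The great circle lies in the plane with unit normal n̂ = (p₁ × p₂)/|p₁ × p₂|.
Here n̂_z ≈ -0.819; the vertex latitude is φ_max = arccos|n̂_z| ≈ 35.1°.
Check via Clairaut: cos φ_max = |cos φ₁| · sin C = cos(10.0°)·sin(123.8°) ≈ 0.819, again giving ≈ 35.1°.

≈ 35.1°S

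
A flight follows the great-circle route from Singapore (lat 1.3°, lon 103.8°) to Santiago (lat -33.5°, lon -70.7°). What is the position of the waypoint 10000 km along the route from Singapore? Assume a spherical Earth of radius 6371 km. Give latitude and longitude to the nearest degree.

≈ lat -81°, lon 23°

Write both endpoints as unit vectors p₁, p₂ with components (cos φ cos λ, cos φ sin λ, sin φ).
The central angle between the endpoints is δ = arccos(p₁·p₂) ≈ 2.572 rad (147.4°). The total great-circle distance is δ·R ≈ 2.572 × 6371 ≈ 16389 km, so the target fraction is f = 10000/16389 ≈ 0.610.
Interpolate at f ≈ 0.610 with slerp weights a = sin((1−f)δ)/sin δ ≈ 1.564, b = sin(fδ)/sin δ ≈ 1.856.
p = a·p₁ + b·p₂ ≈ (0.138, 0.058, -0.989); φ = arcsin(p_z) ≈ -81.36°, λ = atan2(p_y, p_x) ≈ 22.85°.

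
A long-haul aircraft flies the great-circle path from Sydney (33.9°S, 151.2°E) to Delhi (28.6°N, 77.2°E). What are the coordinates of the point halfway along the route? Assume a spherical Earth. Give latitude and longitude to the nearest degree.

Convert each endpoint to a unit vector on the sphere (x = cos φ cos λ, y = cos φ sin λ, z = sin φ).
The central angle between the endpoints is δ = arccos(p₁·p₂) ≈ 1.637 rad (93.8°).
Interpolate at f = 1/2 with slerp weights a = sin((1−f)δ)/sin δ ≈ 0.732, b = sin(fδ)/sin δ ≈ 0.732.
p = a·p₁ + b·p₂ ≈ (-0.390, 0.919, -0.058); φ = arcsin(p_z) ≈ -3.32°, λ = atan2(p_y, p_x) ≈ 112.99°.

≈ 3°S, 113°E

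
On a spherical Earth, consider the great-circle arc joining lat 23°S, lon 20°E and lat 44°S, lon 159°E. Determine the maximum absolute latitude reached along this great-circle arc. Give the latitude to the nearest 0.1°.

≈ 63.5°S

The great circle lies in the plane with unit normal n̂ = (p₁ × p₂)/|p₁ × p₂|.
Here n̂_z ≈ +0.446; the vertex latitude is φ_max = arccos|n̂_z| ≈ 63.5°.
Check via Clairaut: cos φ_max = |cos φ₁| · sin C = cos(23.0°)·sin(151.0°) ≈ 0.446, again giving ≈ 63.5°.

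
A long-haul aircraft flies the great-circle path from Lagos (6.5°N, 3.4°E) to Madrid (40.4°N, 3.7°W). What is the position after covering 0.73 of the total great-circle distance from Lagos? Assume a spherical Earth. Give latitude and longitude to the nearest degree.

≈ 31°N, 1°W

From cos δ = sin φ₁ sin φ₂ + cos φ₁ cos φ₂ cos Δλ, the central angle is δ ≈ 0.602 rad (34.5°).
Interpolate at f = 0.73 with slerp weights a = sin((1−f)δ)/sin δ ≈ 0.286, b = sin(fδ)/sin δ ≈ 0.751.
p = a·p₁ + b·p₂ ≈ (0.854, -0.020, 0.519); φ = arcsin(p_z) ≈ 31.28°, λ = atan2(p_y, p_x) ≈ -1.35°.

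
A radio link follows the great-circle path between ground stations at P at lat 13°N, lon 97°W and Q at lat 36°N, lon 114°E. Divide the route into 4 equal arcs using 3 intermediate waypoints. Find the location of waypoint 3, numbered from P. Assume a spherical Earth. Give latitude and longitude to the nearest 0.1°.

Convert each endpoint to a unit vector on the sphere (x = cos φ cos λ, y = cos φ sin λ, z = sin φ).
The central angle between the endpoints is δ = arccos(p₁·p₂) ≈ 2.145 rad (122.9°).
Interpolate at f = 3/4 with slerp weights a = sin((1−f)δ)/sin δ ≈ 0.609, b = sin(fδ)/sin δ ≈ 1.190.
p = a·p₁ + b·p₂ ≈ (-0.464, 0.291, 0.837); φ = arcsin(p_z) ≈ 56.79°, λ = atan2(p_y, p_x) ≈ 147.90°.

≈ lat 56.8°N, lon 147.9°E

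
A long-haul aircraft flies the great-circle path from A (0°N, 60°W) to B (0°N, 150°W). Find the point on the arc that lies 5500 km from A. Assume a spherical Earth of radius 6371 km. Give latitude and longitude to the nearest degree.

≈ (0°N, 109°W)

Convert each endpoint to a unit vector on the sphere (x = cos φ cos λ, y = cos φ sin λ, z = sin φ).
The central angle between the endpoints is δ = arccos(p₁·p₂) ≈ 1.571 rad (90.0°). The total great-circle distance is δ·R ≈ 1.571 × 6371 ≈ 10008 km, so the target fraction is f = 5500/10008 ≈ 0.550.
Interpolate at f ≈ 0.550 with slerp weights a = sin((1−f)δ)/sin δ ≈ 0.650, b = sin(fδ)/sin δ ≈ 0.760.
p = a·p₁ + b·p₂ ≈ (-0.333, -0.943, 0.000); φ = arcsin(p_z) ≈ 0.00°, λ = atan2(p_y, p_x) ≈ -109.46°.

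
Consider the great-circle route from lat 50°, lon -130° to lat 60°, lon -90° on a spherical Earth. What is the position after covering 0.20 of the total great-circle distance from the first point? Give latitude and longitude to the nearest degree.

≈ lat 53°, lon -124°

Write both endpoints as unit vectors p₁, p₂ with components (cos φ cos λ, cos φ sin λ, sin φ).
The central angle between the endpoints is δ = arccos(p₁·p₂) ≈ 0.428 rad (24.5°).
Interpolate at f = 0.20 with slerp weights a = sin((1−f)δ)/sin δ ≈ 0.809, b = sin(fδ)/sin δ ≈ 0.206.
p = a·p₁ + b·p₂ ≈ (-0.334, -0.501, 0.798); φ = arcsin(p_z) ≈ 52.95°, λ = atan2(p_y, p_x) ≈ -123.69°.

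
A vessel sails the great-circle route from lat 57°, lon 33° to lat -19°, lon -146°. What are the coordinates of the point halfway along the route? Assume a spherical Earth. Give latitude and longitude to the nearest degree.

Write both endpoints as unit vectors p₁, p₂ with components (cos φ cos λ, cos φ sin λ, sin φ).
The central angle between the endpoints is δ = arccos(p₁·p₂) ≈ 2.478 rad (142.0°).
Interpolate at f = 1/2 with slerp weights a = sin((1−f)δ)/sin δ ≈ 1.535, b = sin(fδ)/sin δ ≈ 1.535.
p = a·p₁ + b·p₂ ≈ (-0.502, -0.356, 0.788); φ = arcsin(p_z) ≈ 51.99°, λ = atan2(p_y, p_x) ≈ -144.64°.

≈ lat 52°, lon -145°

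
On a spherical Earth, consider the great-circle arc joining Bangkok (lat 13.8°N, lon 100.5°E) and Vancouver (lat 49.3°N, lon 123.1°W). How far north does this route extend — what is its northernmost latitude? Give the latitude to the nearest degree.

≈ 63°N

The great circle lies in the plane with unit normal n̂ = (p₁ × p₂)/|p₁ × p₂|.
Here n̂_z ≈ +0.455; the vertex latitude is φ_max = arccos|n̂_z| ≈ 63.0°.
Check via Clairaut: cos φ_max = |cos φ₁| · sin C = cos(13.8°)·sin(27.9°) ≈ 0.455, again giving ≈ 63.0°.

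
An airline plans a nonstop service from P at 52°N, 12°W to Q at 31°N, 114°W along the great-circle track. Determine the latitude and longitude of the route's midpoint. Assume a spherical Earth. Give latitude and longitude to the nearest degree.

≈ 54°N, 74°W

From cos δ = sin φ₁ sin φ₂ + cos φ₁ cos φ₂ cos Δλ, the central angle is δ ≈ 1.270 rad (72.8°).
Interpolate at f = 1/2 with slerp weights a = sin((1−f)δ)/sin δ ≈ 0.621, b = sin(fδ)/sin δ ≈ 0.621.
p = a·p₁ + b·p₂ ≈ (0.157, -0.566, 0.809); φ = arcsin(p_z) ≈ 54.03°, λ = atan2(p_y, p_x) ≈ -74.45°.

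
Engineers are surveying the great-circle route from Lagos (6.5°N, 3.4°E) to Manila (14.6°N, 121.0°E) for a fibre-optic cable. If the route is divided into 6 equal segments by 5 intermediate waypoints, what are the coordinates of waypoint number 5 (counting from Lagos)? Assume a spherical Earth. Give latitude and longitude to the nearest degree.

≈ 18°N, 101°E

Write both endpoints as unit vectors p₁, p₂ with components (cos φ cos λ, cos φ sin λ, sin φ).
The central angle between the endpoints is δ = arccos(p₁·p₂) ≈ 2.001 rad (114.6°).
Interpolate at f = 5/6 with slerp weights a = sin((1−f)δ)/sin δ ≈ 0.360, b = sin(fδ)/sin δ ≈ 1.095.
p = a·p₁ + b·p₂ ≈ (-0.189, 0.930, 0.317); φ = arcsin(p_z) ≈ 18.47°, λ = atan2(p_y, p_x) ≈ 101.47°.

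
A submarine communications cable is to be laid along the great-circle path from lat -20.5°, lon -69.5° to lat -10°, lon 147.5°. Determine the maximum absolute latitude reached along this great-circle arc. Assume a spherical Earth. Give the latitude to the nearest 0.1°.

The great circle lies in the plane with unit normal n̂ = (p₁ × p₂)/|p₁ × p₂|.
Here n̂_z ≈ -0.753; the vertex latitude is φ_max = arccos|n̂_z| ≈ 41.1°.
Check via Clairaut: cos φ_max = |cos φ₁| · sin C = cos(20.5°)·sin(126.5°) ≈ 0.753, again giving ≈ 41.1°.

≈ -41.1°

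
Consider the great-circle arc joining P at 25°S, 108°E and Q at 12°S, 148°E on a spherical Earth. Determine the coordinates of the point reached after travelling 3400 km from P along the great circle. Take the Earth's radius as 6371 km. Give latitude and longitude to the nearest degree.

≈ 16°S, 139°E

Write both endpoints as unit vectors p₁, p₂ with components (cos φ cos λ, cos φ sin λ, sin φ).
The central angle between the endpoints is δ = arccos(p₁·p₂) ≈ 0.697 rad (39.9°). The total great-circle distance is δ·R ≈ 0.697 × 6371 ≈ 4439 km, so the target fraction is f = 3400/4439 ≈ 0.766.
Interpolate at f ≈ 0.766 with slerp weights a = sin((1−f)δ)/sin δ ≈ 0.253, b = sin(fδ)/sin δ ≈ 0.793.
p = a·p₁ + b·p₂ ≈ (-0.728, 0.629, -0.272); φ = arcsin(p_z) ≈ -15.77°, λ = atan2(p_y, p_x) ≈ 139.19°.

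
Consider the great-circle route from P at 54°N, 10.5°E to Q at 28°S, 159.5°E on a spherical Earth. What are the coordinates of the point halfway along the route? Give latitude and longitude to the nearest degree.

≈ 35°N, 121°E

Convert each endpoint to a unit vector on the sphere (x = cos φ cos λ, y = cos φ sin λ, z = sin φ).
The central angle between the endpoints is δ = arccos(p₁·p₂) ≈ 2.540 rad (145.6°).
Interpolate at f = 1/2 with slerp weights a = sin((1−f)δ)/sin δ ≈ 1.689, b = sin(fδ)/sin δ ≈ 1.689.
p = a·p₁ + b·p₂ ≈ (-0.421, 0.703, 0.573); φ = arcsin(p_z) ≈ 34.99°, λ = atan2(p_y, p_x) ≈ 120.89°.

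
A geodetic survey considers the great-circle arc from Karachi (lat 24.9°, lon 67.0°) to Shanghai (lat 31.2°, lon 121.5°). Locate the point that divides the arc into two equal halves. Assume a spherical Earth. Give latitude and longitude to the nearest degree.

≈ lat 31°, lon 93°

The haversine formula gives a central angle δ ≈ 0.838 rad (48.0°) between the endpoints.
Interpolate at f = 1/2 with slerp weights a = sin((1−f)δ)/sin δ ≈ 0.547, b = sin(fδ)/sin δ ≈ 0.547.
p = a·p₁ + b·p₂ ≈ (-0.051, 0.856, 0.514); φ = arcsin(p_z) ≈ 30.93°, λ = atan2(p_y, p_x) ≈ 93.38°.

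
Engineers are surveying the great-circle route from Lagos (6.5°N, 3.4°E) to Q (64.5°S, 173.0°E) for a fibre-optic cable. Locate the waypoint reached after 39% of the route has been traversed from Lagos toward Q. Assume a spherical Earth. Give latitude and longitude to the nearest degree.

≈ (41°S, 8°E)

Write both endpoints as unit vectors p₁, p₂ with components (cos φ cos λ, cos φ sin λ, sin φ).
The central angle between the endpoints is δ = arccos(p₁·p₂) ≈ 2.121 rad (121.5°).
Interpolate at f = 0.39 with slerp weights a = sin((1−f)δ)/sin δ ≈ 1.128, b = sin(fδ)/sin δ ≈ 0.863.
p = a·p₁ + b·p₂ ≈ (0.750, 0.112, -0.652); φ = arcsin(p_z) ≈ -40.66°, λ = atan2(p_y, p_x) ≈ 8.48°.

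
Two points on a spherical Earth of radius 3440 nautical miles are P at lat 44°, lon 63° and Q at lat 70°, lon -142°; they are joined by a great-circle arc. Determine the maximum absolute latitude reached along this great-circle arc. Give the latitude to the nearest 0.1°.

The great circle lies in the plane with unit normal n̂ = (p₁ × p₂)/|p₁ × p₂|.
Here n̂_z ≈ +0.115; the vertex latitude is φ_max = arccos|n̂_z| ≈ 83.4°.

≈ 83.4°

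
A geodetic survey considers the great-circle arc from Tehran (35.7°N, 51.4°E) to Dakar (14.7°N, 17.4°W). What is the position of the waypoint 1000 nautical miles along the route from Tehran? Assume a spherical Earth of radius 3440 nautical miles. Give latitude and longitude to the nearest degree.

≈ 34°N, 31°E

The haversine formula gives a central angle δ ≈ 1.124 rad (64.4°) between the endpoints. The total great-circle distance is δ·R ≈ 1.124 × 3440 ≈ 3866 nmi, so the target fraction is f = 1000/3866 ≈ 0.259.
Interpolate at f ≈ 0.259 with slerp weights a = sin((1−f)δ)/sin δ ≈ 0.821, b = sin(fδ)/sin δ ≈ 0.318.
p = a·p₁ + b·p₂ ≈ (0.709, 0.429, 0.560); φ = arcsin(p_z) ≈ 34.03°, λ = atan2(p_y, p_x) ≈ 31.17°.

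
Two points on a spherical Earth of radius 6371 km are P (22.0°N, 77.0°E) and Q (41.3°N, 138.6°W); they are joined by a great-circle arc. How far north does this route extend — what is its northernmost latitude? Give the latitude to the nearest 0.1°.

The great circle lies in the plane with unit normal n̂ = (p₁ × p₂)/|p₁ × p₂|.
Here n̂_z ≈ +0.428; the vertex latitude is φ_max = arccos|n̂_z| ≈ 64.7°.

≈ 64.7°N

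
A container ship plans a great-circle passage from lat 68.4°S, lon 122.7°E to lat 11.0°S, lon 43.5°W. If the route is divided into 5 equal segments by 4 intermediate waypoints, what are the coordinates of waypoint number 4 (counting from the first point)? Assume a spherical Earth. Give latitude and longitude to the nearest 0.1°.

Convert each endpoint to a unit vector on the sphere (x = cos φ cos λ, y = cos φ sin λ, z = sin φ).
The central angle between the endpoints is δ = arccos(p₁·p₂) ≈ 1.745 rad (100.0°).
Interpolate at f = 4/5 with slerp weights a = sin((1−f)δ)/sin δ ≈ 0.347, b = sin(fδ)/sin δ ≈ 1.000.
p = a·p₁ + b·p₂ ≈ (0.643, -0.568, -0.514); φ = arcsin(p_z) ≈ -30.91°, λ = atan2(p_y, p_x) ≈ -41.46°.

≈ lat 30.9°S, lon 41.5°W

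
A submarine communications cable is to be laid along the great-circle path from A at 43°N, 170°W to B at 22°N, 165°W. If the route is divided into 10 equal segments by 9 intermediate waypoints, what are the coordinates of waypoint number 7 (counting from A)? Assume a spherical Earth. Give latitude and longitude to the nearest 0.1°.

Convert each endpoint to a unit vector on the sphere (x = cos φ cos λ, y = cos φ sin λ, z = sin φ).
The central angle between the endpoints is δ = arccos(p₁·p₂) ≈ 0.374 rad (21.4°).
Interpolate at f = 7/10 with slerp weights a = sin((1−f)δ)/sin δ ≈ 0.306, b = sin(fδ)/sin δ ≈ 0.708.
p = a·p₁ + b·p₂ ≈ (-0.855, -0.209, 0.474); φ = arcsin(p_z) ≈ 28.32°, λ = atan2(p_y, p_x) ≈ -166.27°.

≈ 28.3°N, 166.3°W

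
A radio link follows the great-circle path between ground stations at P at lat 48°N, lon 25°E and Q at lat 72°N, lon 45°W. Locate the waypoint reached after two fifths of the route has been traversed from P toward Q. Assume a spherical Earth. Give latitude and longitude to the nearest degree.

Convert each endpoint to a unit vector on the sphere (x = cos φ cos λ, y = cos φ sin λ, z = sin φ).
The central angle between the endpoints is δ = arccos(p₁·p₂) ≈ 0.680 rad (39.0°).
Interpolate at f = 2/5 with slerp weights a = sin((1−f)δ)/sin δ ≈ 0.631, b = sin(fδ)/sin δ ≈ 0.427.
p = a·p₁ + b·p₂ ≈ (0.476, 0.085, 0.875); φ = arcsin(p_z) ≈ 61.08°, λ = atan2(p_y, p_x) ≈ 10.13°.

≈ lat 61°N, lon 10°E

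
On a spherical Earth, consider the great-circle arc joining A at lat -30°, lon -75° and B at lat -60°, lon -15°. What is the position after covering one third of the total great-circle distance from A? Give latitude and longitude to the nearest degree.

≈ lat -43°, lon -62°

Convert each endpoint to a unit vector on the sphere (x = cos φ cos λ, y = cos φ sin λ, z = sin φ).
The central angle between the endpoints is δ = arccos(p₁·p₂) ≈ 0.864 rad (49.5°).
Interpolate at f = 1/3 with slerp weights a = sin((1−f)δ)/sin δ ≈ 0.716, b = sin(fδ)/sin δ ≈ 0.373.
p = a·p₁ + b·p₂ ≈ (0.341, -0.647, -0.682); φ = arcsin(p_z) ≈ -42.97°, λ = atan2(p_y, p_x) ≈ -62.23°.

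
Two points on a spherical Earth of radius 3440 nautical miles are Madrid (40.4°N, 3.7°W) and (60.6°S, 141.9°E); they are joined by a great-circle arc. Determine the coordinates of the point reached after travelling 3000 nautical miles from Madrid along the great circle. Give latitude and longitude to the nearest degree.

≈ (4°S, 22°E)

Convert each endpoint to a unit vector on the sphere (x = cos φ cos λ, y = cos φ sin λ, z = sin φ).
The central angle between the endpoints is δ = arccos(p₁·p₂) ≈ 2.632 rad (150.8°). The total great-circle distance is δ·R ≈ 2.632 × 3440 ≈ 9055 nmi, so the target fraction is f = 3000/9055 ≈ 0.331.
Interpolate at f ≈ 0.331 with slerp weights a = sin((1−f)δ)/sin δ ≈ 2.015, b = sin(fδ)/sin δ ≈ 1.571.
p = a·p₁ + b·p₂ ≈ (0.924, 0.377, -0.063); φ = arcsin(p_z) ≈ -3.59°, λ = atan2(p_y, p_x) ≈ 22.18°.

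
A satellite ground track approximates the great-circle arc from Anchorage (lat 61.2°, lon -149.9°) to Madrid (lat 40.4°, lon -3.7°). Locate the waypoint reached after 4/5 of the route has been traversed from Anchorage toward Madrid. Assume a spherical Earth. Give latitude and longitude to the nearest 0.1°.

≈ lat 54.6°, lon -10.8°

Convert each endpoint to a unit vector on the sphere (x = cos φ cos λ, y = cos φ sin λ, z = sin φ).
The central angle between the endpoints is δ = arccos(p₁·p₂) ≈ 1.305 rad (74.7°).
Interpolate at f = 4/5 with slerp weights a = sin((1−f)δ)/sin δ ≈ 0.267, b = sin(fδ)/sin δ ≈ 0.896.
p = a·p₁ + b·p₂ ≈ (0.569, -0.109, 0.815); φ = arcsin(p_z) ≈ 54.58°, λ = atan2(p_y, p_x) ≈ -10.80°.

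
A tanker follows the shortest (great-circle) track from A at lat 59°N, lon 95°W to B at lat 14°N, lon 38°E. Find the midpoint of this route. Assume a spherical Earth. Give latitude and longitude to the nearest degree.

≈ lat 57°N, lon 7°E

Convert each endpoint to a unit vector on the sphere (x = cos φ cos λ, y = cos φ sin λ, z = sin φ).
The central angle between the endpoints is δ = arccos(p₁·p₂) ≈ 1.705 rad (97.7°).
Interpolate at f = 1/2 with slerp weights a = sin((1−f)δ)/sin δ ≈ 0.760, b = sin(fδ)/sin δ ≈ 0.760.
p = a·p₁ + b·p₂ ≈ (0.547, 0.064, 0.835); φ = arcsin(p_z) ≈ 56.60°, λ = atan2(p_y, p_x) ≈ 6.68°.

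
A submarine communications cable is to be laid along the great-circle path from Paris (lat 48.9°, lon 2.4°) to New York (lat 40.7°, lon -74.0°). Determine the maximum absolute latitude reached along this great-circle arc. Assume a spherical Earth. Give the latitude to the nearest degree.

The great circle lies in the plane with unit normal n̂ = (p₁ × p₂)/|p₁ × p₂|.
Here n̂_z ≈ -0.610; the vertex latitude is φ_max = arccos|n̂_z| ≈ 52.4°.
Check via Clairaut: cos φ_max = |cos φ₁| · sin C = cos(48.9°)·sin(68.2°) ≈ 0.610, again giving ≈ 52.4°.

≈ 52°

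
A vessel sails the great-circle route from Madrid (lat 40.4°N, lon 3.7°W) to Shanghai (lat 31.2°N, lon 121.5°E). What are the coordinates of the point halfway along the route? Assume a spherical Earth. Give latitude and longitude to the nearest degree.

Write both endpoints as unit vectors p₁, p₂ with components (cos φ cos λ, cos φ sin λ, sin φ).
The central angle between the endpoints is δ = arccos(p₁·p₂) ≈ 1.611 rad (92.3°).
Interpolate at f = 1/2 with slerp weights a = sin((1−f)δ)/sin δ ≈ 0.722, b = sin(fδ)/sin δ ≈ 0.722.
p = a·p₁ + b·p₂ ≈ (0.226, 0.491, 0.841); φ = arcsin(p_z) ≈ 57.30°, λ = atan2(p_y, p_x) ≈ 65.29°.

≈ lat 57°N, lon 65°E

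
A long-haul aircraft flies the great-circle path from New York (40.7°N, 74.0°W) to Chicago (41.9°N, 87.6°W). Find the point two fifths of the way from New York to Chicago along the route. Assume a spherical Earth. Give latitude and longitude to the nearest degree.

From cos δ = sin φ₁ sin φ₂ + cos φ₁ cos φ₂ cos Δλ, the central angle is δ ≈ 0.179 rad (10.3°).
Interpolate at f = 2/5 with slerp weights a = sin((1−f)δ)/sin δ ≈ 0.602, b = sin(fδ)/sin δ ≈ 0.402.
p = a·p₁ + b·p₂ ≈ (0.138, -0.738, 0.661); φ = arcsin(p_z) ≈ 41.37°, λ = atan2(p_y, p_x) ≈ -79.38°.

≈ (41°N, 79°W)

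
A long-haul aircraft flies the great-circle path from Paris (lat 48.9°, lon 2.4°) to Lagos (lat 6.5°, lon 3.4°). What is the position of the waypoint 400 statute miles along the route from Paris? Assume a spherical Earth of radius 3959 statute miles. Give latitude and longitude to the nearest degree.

≈ lat 43°, lon 3°

Write both endpoints as unit vectors p₁, p₂ with components (cos φ cos λ, cos φ sin λ, sin φ).
The central angle between the endpoints is δ = arccos(p₁·p₂) ≈ 0.740 rad (42.4°). The total great-circle distance is δ·R ≈ 0.740 × 3959 ≈ 2930 mi, so the target fraction is f = 400/2930 ≈ 0.137.
Interpolate at f ≈ 0.137 with slerp weights a = sin((1−f)δ)/sin δ ≈ 0.884, b = sin(fδ)/sin δ ≈ 0.150.
p = a·p₁ + b·p₂ ≈ (0.729, 0.033, 0.683); φ = arcsin(p_z) ≈ 43.11°, λ = atan2(p_y, p_x) ≈ 2.60°.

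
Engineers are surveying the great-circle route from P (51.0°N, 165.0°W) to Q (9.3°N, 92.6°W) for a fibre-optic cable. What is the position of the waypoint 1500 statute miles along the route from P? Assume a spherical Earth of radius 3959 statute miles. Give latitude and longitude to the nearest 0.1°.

≈ (43.6°N, 134.6°W)

From cos δ = sin φ₁ sin φ₂ + cos φ₁ cos φ₂ cos Δλ, the central angle is δ ≈ 1.252 rad (71.7°). The total great-circle distance is δ·R ≈ 1.252 × 3959 ≈ 4957 mi, so the target fraction is f = 1500/4957 ≈ 0.303.
Interpolate at f ≈ 0.303 with slerp weights a = sin((1−f)δ)/sin δ ≈ 0.807, b = sin(fδ)/sin δ ≈ 0.390.
p = a·p₁ + b·p₂ ≈ (-0.508, -0.515, 0.690); φ = arcsin(p_z) ≈ 43.64°, λ = atan2(p_y, p_x) ≈ -134.58°.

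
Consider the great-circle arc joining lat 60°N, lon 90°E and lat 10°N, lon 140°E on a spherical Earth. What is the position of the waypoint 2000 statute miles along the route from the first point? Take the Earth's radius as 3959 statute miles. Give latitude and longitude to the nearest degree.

Write both endpoints as unit vectors p₁, p₂ with components (cos φ cos λ, cos φ sin λ, sin φ).
The central angle between the endpoints is δ = arccos(p₁·p₂) ≈ 1.085 rad (62.2°). The total great-circle distance is δ·R ≈ 1.085 × 3959 ≈ 4296 mi, so the target fraction is f = 2000/4296 ≈ 0.466.
Interpolate at f ≈ 0.466 with slerp weights a = sin((1−f)δ)/sin δ ≈ 0.620, b = sin(fδ)/sin δ ≈ 0.547.
p = a·p₁ + b·p₂ ≈ (-0.413, 0.656, 0.632); φ = arcsin(p_z) ≈ 39.17°, λ = atan2(p_y, p_x) ≈ 122.18°.

≈ lat 39°N, lon 122°E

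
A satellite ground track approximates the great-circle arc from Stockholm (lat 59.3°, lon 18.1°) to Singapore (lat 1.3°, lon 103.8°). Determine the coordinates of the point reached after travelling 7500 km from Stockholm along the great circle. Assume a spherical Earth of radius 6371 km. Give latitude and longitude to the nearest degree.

Write both endpoints as unit vectors p₁, p₂ with components (cos φ cos λ, cos φ sin λ, sin φ).
The central angle between the endpoints is δ = arccos(p₁·p₂) ≈ 1.513 rad (86.7°). The total great-circle distance is δ·R ≈ 1.513 × 6371 ≈ 9639 km, so the target fraction is f = 7500/9639 ≈ 0.778.
Interpolate at f ≈ 0.778 with slerp weights a = sin((1−f)δ)/sin δ ≈ 0.330, b = sin(fδ)/sin δ ≈ 0.925.
p = a·p₁ + b·p₂ ≈ (-0.060, 0.951, 0.305); φ = arcsin(p_z) ≈ 17.75°, λ = atan2(p_y, p_x) ≈ 93.64°.

≈ lat 18°, lon 94°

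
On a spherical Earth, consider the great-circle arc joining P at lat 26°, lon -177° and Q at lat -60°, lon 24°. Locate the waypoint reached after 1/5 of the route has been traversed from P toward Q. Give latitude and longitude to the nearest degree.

Convert each endpoint to a unit vector on the sphere (x = cos φ cos λ, y = cos φ sin λ, z = sin φ).
The central angle between the endpoints is δ = arccos(p₁·p₂) ≈ 2.497 rad (143.1°).
Interpolate at f = 1/5 with slerp weights a = sin((1−f)δ)/sin δ ≈ 1.515, b = sin(fδ)/sin δ ≈ 0.797.
p = a·p₁ + b·p₂ ≈ (-0.996, 0.091, -0.026); φ = arcsin(p_z) ≈ -1.49°, λ = atan2(p_y, p_x) ≈ 174.79°.

≈ lat -1°, lon 175°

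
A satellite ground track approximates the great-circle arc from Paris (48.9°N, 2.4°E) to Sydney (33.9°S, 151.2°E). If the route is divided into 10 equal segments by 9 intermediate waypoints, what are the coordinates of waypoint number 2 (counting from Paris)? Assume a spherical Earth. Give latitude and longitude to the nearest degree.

Convert each endpoint to a unit vector on the sphere (x = cos φ cos λ, y = cos φ sin λ, z = sin φ).
The central angle between the endpoints is δ = arccos(p₁·p₂) ≈ 2.662 rad (152.5°).
Interpolate at f = 2/10 with slerp weights a = sin((1−f)δ)/sin δ ≈ 1.837, b = sin(fδ)/sin δ ≈ 1.099.
p = a·p₁ + b·p₂ ≈ (0.407, 0.490, 0.771); φ = arcsin(p_z) ≈ 50.44°, λ = atan2(p_y, p_x) ≈ 50.30°.

≈ 50°N, 50°E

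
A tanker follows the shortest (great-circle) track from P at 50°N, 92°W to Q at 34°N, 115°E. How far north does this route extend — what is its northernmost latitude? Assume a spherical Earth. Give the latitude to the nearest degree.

The great circle lies in the plane with unit normal n̂ = (p₁ × p₂)/|p₁ × p₂|.
Here n̂_z ≈ -0.242; the vertex latitude is φ_max = arccos|n̂_z| ≈ 76.0°.

≈ 76°N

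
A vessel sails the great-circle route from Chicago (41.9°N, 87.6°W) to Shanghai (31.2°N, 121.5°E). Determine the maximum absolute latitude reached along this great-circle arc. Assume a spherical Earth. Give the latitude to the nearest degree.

The great circle lies in the plane with unit normal n̂ = (p₁ × p₂)/|p₁ × p₂|.
Here n̂_z ≈ -0.317; the vertex latitude is φ_max = arccos|n̂_z| ≈ 71.5°.
Check via Clairaut: cos φ_max = |cos φ₁| · sin C = cos(41.9°)·sin(25.2°) ≈ 0.317, again giving ≈ 71.5°.

≈ 72°N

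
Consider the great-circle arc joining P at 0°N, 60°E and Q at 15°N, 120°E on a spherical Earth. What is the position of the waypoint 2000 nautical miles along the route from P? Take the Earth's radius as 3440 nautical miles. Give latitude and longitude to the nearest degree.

From cos δ = sin φ₁ sin φ₂ + cos φ₁ cos φ₂ cos Δλ, the central angle is δ ≈ 1.067 rad (61.1°). The total great-circle distance is δ·R ≈ 1.067 × 3440 ≈ 3670 nmi, so the target fraction is f = 2000/3670 ≈ 0.545.
Interpolate at f ≈ 0.545 with slerp weights a = sin((1−f)δ)/sin δ ≈ 0.533, b = sin(fδ)/sin δ ≈ 0.627.
p = a·p₁ + b·p₂ ≈ (-0.037, 0.986, 0.162); φ = arcsin(p_z) ≈ 9.34°, λ = atan2(p_y, p_x) ≈ 92.12°.

≈ 9°N, 92°E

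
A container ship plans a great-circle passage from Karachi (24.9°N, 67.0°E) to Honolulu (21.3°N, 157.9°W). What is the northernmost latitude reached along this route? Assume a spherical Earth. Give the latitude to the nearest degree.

The great circle lies in the plane with unit normal n̂ = (p₁ × p₂)/|p₁ × p₂|.
Here n̂_z ≈ +0.666; the vertex latitude is φ_max = arccos|n̂_z| ≈ 48.2°.

≈ 48°N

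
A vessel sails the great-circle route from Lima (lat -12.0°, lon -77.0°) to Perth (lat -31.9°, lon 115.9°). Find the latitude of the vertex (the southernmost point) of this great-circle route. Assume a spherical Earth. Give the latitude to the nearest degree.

The great circle lies in the plane with unit normal n̂ = (p₁ × p₂)/|p₁ × p₂|.
Here n̂_z ≈ -0.259; the vertex latitude is φ_max = arccos|n̂_z| ≈ 75.0°.

≈ -75°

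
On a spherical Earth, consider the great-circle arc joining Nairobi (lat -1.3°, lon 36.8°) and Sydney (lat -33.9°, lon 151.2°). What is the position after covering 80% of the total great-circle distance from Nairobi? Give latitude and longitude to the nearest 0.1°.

≈ lat -36.8°, lon 124.6°

Convert each endpoint to a unit vector on the sphere (x = cos φ cos λ, y = cos φ sin λ, z = sin φ).
The central angle between the endpoints is δ = arccos(p₁·p₂) ≈ 1.907 rad (109.3°).
Interpolate at f = 0.80 with slerp weights a = sin((1−f)δ)/sin δ ≈ 0.394, b = sin(fδ)/sin δ ≈ 1.058.
p = a·p₁ + b·p₂ ≈ (-0.454, 0.659, -0.599); φ = arcsin(p_z) ≈ -36.81°, λ = atan2(p_y, p_x) ≈ 124.55°.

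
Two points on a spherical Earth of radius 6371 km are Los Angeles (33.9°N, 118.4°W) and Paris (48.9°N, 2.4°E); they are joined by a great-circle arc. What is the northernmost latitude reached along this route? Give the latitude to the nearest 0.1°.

≈ 61.7°N

The great circle lies in the plane with unit normal n̂ = (p₁ × p₂)/|p₁ × p₂|.
Here n̂_z ≈ +0.473; the vertex latitude is φ_max = arccos|n̂_z| ≈ 61.7°.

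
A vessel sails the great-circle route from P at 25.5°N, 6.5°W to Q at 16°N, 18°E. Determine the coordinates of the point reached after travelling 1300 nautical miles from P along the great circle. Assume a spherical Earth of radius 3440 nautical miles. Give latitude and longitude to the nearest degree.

≈ 17°N, 15°E

Convert each endpoint to a unit vector on the sphere (x = cos φ cos λ, y = cos φ sin λ, z = sin φ).
The central angle between the endpoints is δ = arccos(p₁·p₂) ≈ 0.432 rad (24.7°). The total great-circle distance is δ·R ≈ 0.432 × 3440 ≈ 1486 nmi, so the target fraction is f = 1300/1486 ≈ 0.875.
Interpolate at f ≈ 0.875 with slerp weights a = sin((1−f)δ)/sin δ ≈ 0.129, b = sin(fδ)/sin δ ≈ 0.881.
p = a·p₁ + b·p₂ ≈ (0.921, 0.249, 0.298); φ = arcsin(p_z) ≈ 17.37°, λ = atan2(p_y, p_x) ≈ 15.10°.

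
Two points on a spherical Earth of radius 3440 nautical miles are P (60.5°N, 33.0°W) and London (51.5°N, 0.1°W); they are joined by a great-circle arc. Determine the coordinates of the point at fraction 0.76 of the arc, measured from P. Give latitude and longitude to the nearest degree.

≈ (54°N, 7°W)

Convert each endpoint to a unit vector on the sphere (x = cos φ cos λ, y = cos φ sin λ, z = sin φ).
The central angle between the endpoints is δ = arccos(p₁·p₂) ≈ 0.352 rad (20.2°).
Interpolate at f = 0.76 with slerp weights a = sin((1−f)δ)/sin δ ≈ 0.245, b = sin(fδ)/sin δ ≈ 0.767.
p = a·p₁ + b·p₂ ≈ (0.578, -0.066, 0.813); φ = arcsin(p_z) ≈ 54.40°, λ = atan2(p_y, p_x) ≈ -6.56°.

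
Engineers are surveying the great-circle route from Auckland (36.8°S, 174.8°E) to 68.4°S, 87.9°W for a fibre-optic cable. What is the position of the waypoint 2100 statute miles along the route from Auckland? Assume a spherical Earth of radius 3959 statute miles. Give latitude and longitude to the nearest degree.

Convert each endpoint to a unit vector on the sphere (x = cos φ cos λ, y = cos φ sin λ, z = sin φ).
The central angle between the endpoints is δ = arccos(p₁·p₂) ≈ 1.025 rad (58.7°). The total great-circle distance is δ·R ≈ 1.025 × 3959 ≈ 4056 mi, so the target fraction is f = 2100/4056 ≈ 0.518.
Interpolate at f ≈ 0.518 with slerp weights a = sin((1−f)δ)/sin δ ≈ 0.555, b = sin(fδ)/sin δ ≈ 0.592.
p = a·p₁ + b·p₂ ≈ (-0.435, -0.178, -0.883); φ = arcsin(p_z) ≈ -62.00°, λ = atan2(p_y, p_x) ≈ -157.78°.

≈ 62°S, 158°W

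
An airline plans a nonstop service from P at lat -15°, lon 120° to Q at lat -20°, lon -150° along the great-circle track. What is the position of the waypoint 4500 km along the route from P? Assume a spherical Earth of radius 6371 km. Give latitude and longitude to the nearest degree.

≈ lat -24°, lon 162°

Convert each endpoint to a unit vector on the sphere (x = cos φ cos λ, y = cos φ sin λ, z = sin φ).
The central angle between the endpoints is δ = arccos(p₁·p₂) ≈ 1.482 rad (84.9°). The total great-circle distance is δ·R ≈ 1.482 × 6371 ≈ 9443 km, so the target fraction is f = 4500/9443 ≈ 0.477.
Interpolate at f ≈ 0.477 with slerp weights a = sin((1−f)δ)/sin δ ≈ 0.703, b = sin(fδ)/sin δ ≈ 0.652.
p = a·p₁ + b·p₂ ≈ (-0.870, 0.282, -0.405); φ = arcsin(p_z) ≈ -23.88°, λ = atan2(p_y, p_x) ≈ 162.04°.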